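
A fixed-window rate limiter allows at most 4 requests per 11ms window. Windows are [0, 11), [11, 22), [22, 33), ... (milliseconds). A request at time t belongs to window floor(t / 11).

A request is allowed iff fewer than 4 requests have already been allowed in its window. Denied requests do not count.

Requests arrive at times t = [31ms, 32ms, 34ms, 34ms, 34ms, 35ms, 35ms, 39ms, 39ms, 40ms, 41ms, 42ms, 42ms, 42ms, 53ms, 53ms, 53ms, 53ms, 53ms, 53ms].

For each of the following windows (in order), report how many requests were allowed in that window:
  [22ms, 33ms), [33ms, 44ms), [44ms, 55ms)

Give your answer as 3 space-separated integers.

Answer: 2 4 4

Derivation:
Processing requests:
  req#1 t=31ms (window 2): ALLOW
  req#2 t=32ms (window 2): ALLOW
  req#3 t=34ms (window 3): ALLOW
  req#4 t=34ms (window 3): ALLOW
  req#5 t=34ms (window 3): ALLOW
  req#6 t=35ms (window 3): ALLOW
  req#7 t=35ms (window 3): DENY
  req#8 t=39ms (window 3): DENY
  req#9 t=39ms (window 3): DENY
  req#10 t=40ms (window 3): DENY
  req#11 t=41ms (window 3): DENY
  req#12 t=42ms (window 3): DENY
  req#13 t=42ms (window 3): DENY
  req#14 t=42ms (window 3): DENY
  req#15 t=53ms (window 4): ALLOW
  req#16 t=53ms (window 4): ALLOW
  req#17 t=53ms (window 4): ALLOW
  req#18 t=53ms (window 4): ALLOW
  req#19 t=53ms (window 4): DENY
  req#20 t=53ms (window 4): DENY

Allowed counts by window: 2 4 4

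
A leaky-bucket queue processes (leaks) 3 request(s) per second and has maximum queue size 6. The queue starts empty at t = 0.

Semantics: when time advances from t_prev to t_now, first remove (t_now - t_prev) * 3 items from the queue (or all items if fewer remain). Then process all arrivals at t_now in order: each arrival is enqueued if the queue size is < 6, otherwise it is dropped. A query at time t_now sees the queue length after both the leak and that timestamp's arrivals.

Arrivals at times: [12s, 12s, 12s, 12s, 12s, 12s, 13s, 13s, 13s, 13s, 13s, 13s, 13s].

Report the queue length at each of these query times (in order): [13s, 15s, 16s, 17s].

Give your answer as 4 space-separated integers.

Answer: 6 0 0 0

Derivation:
Queue lengths at query times:
  query t=13s: backlog = 6
  query t=15s: backlog = 0
  query t=16s: backlog = 0
  query t=17s: backlog = 0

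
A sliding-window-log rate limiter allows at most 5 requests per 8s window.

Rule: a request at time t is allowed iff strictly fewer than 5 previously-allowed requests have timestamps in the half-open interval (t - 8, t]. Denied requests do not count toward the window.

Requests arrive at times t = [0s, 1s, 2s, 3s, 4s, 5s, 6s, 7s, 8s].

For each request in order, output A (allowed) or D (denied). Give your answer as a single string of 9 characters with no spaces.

Answer: AAAAADDDA

Derivation:
Tracking allowed requests in the window:
  req#1 t=0s: ALLOW
  req#2 t=1s: ALLOW
  req#3 t=2s: ALLOW
  req#4 t=3s: ALLOW
  req#5 t=4s: ALLOW
  req#6 t=5s: DENY
  req#7 t=6s: DENY
  req#8 t=7s: DENY
  req#9 t=8s: ALLOW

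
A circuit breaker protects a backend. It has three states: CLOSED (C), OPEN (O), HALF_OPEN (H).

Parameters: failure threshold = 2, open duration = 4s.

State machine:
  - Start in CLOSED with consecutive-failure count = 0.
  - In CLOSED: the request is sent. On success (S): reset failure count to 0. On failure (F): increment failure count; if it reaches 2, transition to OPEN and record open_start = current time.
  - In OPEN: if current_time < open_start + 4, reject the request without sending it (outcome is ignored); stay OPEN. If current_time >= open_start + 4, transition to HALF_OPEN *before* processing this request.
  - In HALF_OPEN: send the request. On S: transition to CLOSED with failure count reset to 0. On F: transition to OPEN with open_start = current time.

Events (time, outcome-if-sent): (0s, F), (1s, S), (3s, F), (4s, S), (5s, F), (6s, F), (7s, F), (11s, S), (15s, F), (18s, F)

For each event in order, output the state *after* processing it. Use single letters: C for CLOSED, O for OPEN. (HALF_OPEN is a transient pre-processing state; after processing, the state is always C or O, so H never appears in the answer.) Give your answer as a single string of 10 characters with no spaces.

State after each event:
  event#1 t=0s outcome=F: state=CLOSED
  event#2 t=1s outcome=S: state=CLOSED
  event#3 t=3s outcome=F: state=CLOSED
  event#4 t=4s outcome=S: state=CLOSED
  event#5 t=5s outcome=F: state=CLOSED
  event#6 t=6s outcome=F: state=OPEN
  event#7 t=7s outcome=F: state=OPEN
  event#8 t=11s outcome=S: state=CLOSED
  event#9 t=15s outcome=F: state=CLOSED
  event#10 t=18s outcome=F: state=OPEN

Answer: CCCCCOOCCO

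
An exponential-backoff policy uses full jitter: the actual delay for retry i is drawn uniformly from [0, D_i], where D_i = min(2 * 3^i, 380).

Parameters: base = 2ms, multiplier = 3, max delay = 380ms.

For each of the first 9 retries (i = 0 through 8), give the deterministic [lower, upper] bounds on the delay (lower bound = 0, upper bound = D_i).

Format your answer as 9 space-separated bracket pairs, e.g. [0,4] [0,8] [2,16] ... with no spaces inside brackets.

Answer: [0,2] [0,6] [0,18] [0,54] [0,162] [0,380] [0,380] [0,380] [0,380]

Derivation:
Computing bounds per retry:
  i=0: D_i=min(2*3^0,380)=2, bounds=[0,2]
  i=1: D_i=min(2*3^1,380)=6, bounds=[0,6]
  i=2: D_i=min(2*3^2,380)=18, bounds=[0,18]
  i=3: D_i=min(2*3^3,380)=54, bounds=[0,54]
  i=4: D_i=min(2*3^4,380)=162, bounds=[0,162]
  i=5: D_i=min(2*3^5,380)=380, bounds=[0,380]
  i=6: D_i=min(2*3^6,380)=380, bounds=[0,380]
  i=7: D_i=min(2*3^7,380)=380, bounds=[0,380]
  i=8: D_i=min(2*3^8,380)=380, bounds=[0,380]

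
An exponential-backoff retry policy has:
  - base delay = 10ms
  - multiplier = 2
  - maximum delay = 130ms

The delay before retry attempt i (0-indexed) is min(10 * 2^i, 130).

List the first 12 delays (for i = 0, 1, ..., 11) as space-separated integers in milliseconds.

Computing each delay:
  i=0: min(10*2^0, 130) = 10
  i=1: min(10*2^1, 130) = 20
  i=2: min(10*2^2, 130) = 40
  i=3: min(10*2^3, 130) = 80
  i=4: min(10*2^4, 130) = 130
  i=5: min(10*2^5, 130) = 130
  i=6: min(10*2^6, 130) = 130
  i=7: min(10*2^7, 130) = 130
  i=8: min(10*2^8, 130) = 130
  i=9: min(10*2^9, 130) = 130
  i=10: min(10*2^10, 130) = 130
  i=11: min(10*2^11, 130) = 130

Answer: 10 20 40 80 130 130 130 130 130 130 130 130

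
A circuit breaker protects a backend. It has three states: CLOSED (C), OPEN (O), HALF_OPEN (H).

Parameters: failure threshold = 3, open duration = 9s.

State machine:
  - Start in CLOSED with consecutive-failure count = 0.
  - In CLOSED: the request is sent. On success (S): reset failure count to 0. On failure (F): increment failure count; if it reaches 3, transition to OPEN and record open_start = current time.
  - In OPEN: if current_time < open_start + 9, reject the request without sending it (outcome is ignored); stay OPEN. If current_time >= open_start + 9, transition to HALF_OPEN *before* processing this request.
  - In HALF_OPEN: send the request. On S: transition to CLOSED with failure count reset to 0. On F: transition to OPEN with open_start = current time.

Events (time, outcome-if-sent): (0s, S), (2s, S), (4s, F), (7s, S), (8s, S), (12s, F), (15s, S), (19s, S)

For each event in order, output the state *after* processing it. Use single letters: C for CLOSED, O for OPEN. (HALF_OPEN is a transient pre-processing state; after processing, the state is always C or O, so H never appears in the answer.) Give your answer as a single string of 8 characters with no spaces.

State after each event:
  event#1 t=0s outcome=S: state=CLOSED
  event#2 t=2s outcome=S: state=CLOSED
  event#3 t=4s outcome=F: state=CLOSED
  event#4 t=7s outcome=S: state=CLOSED
  event#5 t=8s outcome=S: state=CLOSED
  event#6 t=12s outcome=F: state=CLOSED
  event#7 t=15s outcome=S: state=CLOSED
  event#8 t=19s outcome=S: state=CLOSED

Answer: CCCCCCCC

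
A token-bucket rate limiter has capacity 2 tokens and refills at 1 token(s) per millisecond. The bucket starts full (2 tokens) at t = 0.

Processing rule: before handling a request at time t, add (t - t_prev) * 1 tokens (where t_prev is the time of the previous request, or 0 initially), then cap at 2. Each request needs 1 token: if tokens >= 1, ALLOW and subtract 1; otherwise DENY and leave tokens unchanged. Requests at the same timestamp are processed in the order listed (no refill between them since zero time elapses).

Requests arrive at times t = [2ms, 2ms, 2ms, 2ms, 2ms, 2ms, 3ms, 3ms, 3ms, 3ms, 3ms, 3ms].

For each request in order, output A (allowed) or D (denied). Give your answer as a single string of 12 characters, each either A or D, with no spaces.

Simulating step by step:
  req#1 t=2ms: ALLOW
  req#2 t=2ms: ALLOW
  req#3 t=2ms: DENY
  req#4 t=2ms: DENY
  req#5 t=2ms: DENY
  req#6 t=2ms: DENY
  req#7 t=3ms: ALLOW
  req#8 t=3ms: DENY
  req#9 t=3ms: DENY
  req#10 t=3ms: DENY
  req#11 t=3ms: DENY
  req#12 t=3ms: DENY

Answer: AADDDDADDDDD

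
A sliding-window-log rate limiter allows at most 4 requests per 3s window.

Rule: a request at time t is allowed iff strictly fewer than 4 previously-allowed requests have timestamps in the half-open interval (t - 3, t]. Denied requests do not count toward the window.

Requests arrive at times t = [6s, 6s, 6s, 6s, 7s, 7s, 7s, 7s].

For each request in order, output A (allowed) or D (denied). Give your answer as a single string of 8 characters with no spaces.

Tracking allowed requests in the window:
  req#1 t=6s: ALLOW
  req#2 t=6s: ALLOW
  req#3 t=6s: ALLOW
  req#4 t=6s: ALLOW
  req#5 t=7s: DENY
  req#6 t=7s: DENY
  req#7 t=7s: DENY
  req#8 t=7s: DENY

Answer: AAAADDDD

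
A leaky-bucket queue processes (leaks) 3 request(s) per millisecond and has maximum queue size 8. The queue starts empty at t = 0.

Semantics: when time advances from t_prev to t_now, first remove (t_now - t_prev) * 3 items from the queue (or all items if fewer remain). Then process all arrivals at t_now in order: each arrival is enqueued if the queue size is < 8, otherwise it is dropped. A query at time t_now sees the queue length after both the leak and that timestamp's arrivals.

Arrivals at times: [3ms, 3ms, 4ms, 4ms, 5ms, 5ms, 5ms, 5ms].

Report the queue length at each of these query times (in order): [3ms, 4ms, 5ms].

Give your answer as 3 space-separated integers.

Answer: 2 2 4

Derivation:
Queue lengths at query times:
  query t=3ms: backlog = 2
  query t=4ms: backlog = 2
  query t=5ms: backlog = 4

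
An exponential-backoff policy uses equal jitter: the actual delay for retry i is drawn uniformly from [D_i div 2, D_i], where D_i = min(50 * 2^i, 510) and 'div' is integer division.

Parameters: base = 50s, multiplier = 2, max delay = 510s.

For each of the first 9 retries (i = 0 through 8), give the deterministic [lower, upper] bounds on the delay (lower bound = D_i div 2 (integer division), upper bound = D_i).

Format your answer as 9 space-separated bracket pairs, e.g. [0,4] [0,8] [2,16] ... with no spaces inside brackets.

Computing bounds per retry:
  i=0: D_i=min(50*2^0,510)=50, bounds=[25,50]
  i=1: D_i=min(50*2^1,510)=100, bounds=[50,100]
  i=2: D_i=min(50*2^2,510)=200, bounds=[100,200]
  i=3: D_i=min(50*2^3,510)=400, bounds=[200,400]
  i=4: D_i=min(50*2^4,510)=510, bounds=[255,510]
  i=5: D_i=min(50*2^5,510)=510, bounds=[255,510]
  i=6: D_i=min(50*2^6,510)=510, bounds=[255,510]
  i=7: D_i=min(50*2^7,510)=510, bounds=[255,510]
  i=8: D_i=min(50*2^8,510)=510, bounds=[255,510]

Answer: [25,50] [50,100] [100,200] [200,400] [255,510] [255,510] [255,510] [255,510] [255,510]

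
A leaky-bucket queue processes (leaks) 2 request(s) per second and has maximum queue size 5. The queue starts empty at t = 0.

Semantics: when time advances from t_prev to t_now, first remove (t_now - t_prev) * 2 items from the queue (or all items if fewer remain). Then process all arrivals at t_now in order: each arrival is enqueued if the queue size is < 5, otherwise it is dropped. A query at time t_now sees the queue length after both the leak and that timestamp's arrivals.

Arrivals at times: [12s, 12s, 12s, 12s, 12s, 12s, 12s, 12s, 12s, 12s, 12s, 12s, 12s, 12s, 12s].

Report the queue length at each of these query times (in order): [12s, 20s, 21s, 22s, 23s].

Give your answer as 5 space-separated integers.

Answer: 5 0 0 0 0

Derivation:
Queue lengths at query times:
  query t=12s: backlog = 5
  query t=20s: backlog = 0
  query t=21s: backlog = 0
  query t=22s: backlog = 0
  query t=23s: backlog = 0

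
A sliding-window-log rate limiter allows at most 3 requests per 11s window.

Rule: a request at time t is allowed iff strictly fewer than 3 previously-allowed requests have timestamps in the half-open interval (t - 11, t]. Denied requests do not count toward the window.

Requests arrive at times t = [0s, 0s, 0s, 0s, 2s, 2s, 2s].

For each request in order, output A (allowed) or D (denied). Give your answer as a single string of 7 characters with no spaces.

Tracking allowed requests in the window:
  req#1 t=0s: ALLOW
  req#2 t=0s: ALLOW
  req#3 t=0s: ALLOW
  req#4 t=0s: DENY
  req#5 t=2s: DENY
  req#6 t=2s: DENY
  req#7 t=2s: DENY

Answer: AAADDDD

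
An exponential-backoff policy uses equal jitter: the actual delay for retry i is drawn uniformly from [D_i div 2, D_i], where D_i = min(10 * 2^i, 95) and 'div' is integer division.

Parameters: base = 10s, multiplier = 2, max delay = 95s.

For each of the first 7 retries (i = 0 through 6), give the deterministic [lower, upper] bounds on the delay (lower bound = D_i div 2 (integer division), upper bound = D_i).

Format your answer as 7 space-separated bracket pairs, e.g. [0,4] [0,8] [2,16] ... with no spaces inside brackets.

Computing bounds per retry:
  i=0: D_i=min(10*2^0,95)=10, bounds=[5,10]
  i=1: D_i=min(10*2^1,95)=20, bounds=[10,20]
  i=2: D_i=min(10*2^2,95)=40, bounds=[20,40]
  i=3: D_i=min(10*2^3,95)=80, bounds=[40,80]
  i=4: D_i=min(10*2^4,95)=95, bounds=[47,95]
  i=5: D_i=min(10*2^5,95)=95, bounds=[47,95]
  i=6: D_i=min(10*2^6,95)=95, bounds=[47,95]

Answer: [5,10] [10,20] [20,40] [40,80] [47,95] [47,95] [47,95]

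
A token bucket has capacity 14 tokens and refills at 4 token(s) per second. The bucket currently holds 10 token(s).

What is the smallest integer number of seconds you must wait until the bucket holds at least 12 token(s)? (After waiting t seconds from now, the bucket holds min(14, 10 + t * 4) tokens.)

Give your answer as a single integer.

Answer: 1

Derivation:
Need 10 + t * 4 >= 12, so t >= 2/4.
Smallest integer t = ceil(2/4) = 1.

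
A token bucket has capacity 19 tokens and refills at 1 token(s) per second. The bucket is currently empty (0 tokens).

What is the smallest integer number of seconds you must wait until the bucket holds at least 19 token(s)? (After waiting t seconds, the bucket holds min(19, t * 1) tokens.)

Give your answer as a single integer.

Answer: 19

Derivation:
Need t * 1 >= 19, so t >= 19/1.
Smallest integer t = ceil(19/1) = 19.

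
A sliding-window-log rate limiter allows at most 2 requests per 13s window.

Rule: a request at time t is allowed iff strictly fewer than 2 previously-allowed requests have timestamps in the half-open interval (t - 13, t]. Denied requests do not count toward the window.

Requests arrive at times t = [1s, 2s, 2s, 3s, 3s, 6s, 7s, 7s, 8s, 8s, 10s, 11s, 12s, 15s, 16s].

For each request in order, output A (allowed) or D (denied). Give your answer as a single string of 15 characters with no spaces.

Answer: AADDDDDDDDDDDAA

Derivation:
Tracking allowed requests in the window:
  req#1 t=1s: ALLOW
  req#2 t=2s: ALLOW
  req#3 t=2s: DENY
  req#4 t=3s: DENY
  req#5 t=3s: DENY
  req#6 t=6s: DENY
  req#7 t=7s: DENY
  req#8 t=7s: DENY
  req#9 t=8s: DENY
  req#10 t=8s: DENY
  req#11 t=10s: DENY
  req#12 t=11s: DENY
  req#13 t=12s: DENY
  req#14 t=15s: ALLOW
  req#15 t=16s: ALLOW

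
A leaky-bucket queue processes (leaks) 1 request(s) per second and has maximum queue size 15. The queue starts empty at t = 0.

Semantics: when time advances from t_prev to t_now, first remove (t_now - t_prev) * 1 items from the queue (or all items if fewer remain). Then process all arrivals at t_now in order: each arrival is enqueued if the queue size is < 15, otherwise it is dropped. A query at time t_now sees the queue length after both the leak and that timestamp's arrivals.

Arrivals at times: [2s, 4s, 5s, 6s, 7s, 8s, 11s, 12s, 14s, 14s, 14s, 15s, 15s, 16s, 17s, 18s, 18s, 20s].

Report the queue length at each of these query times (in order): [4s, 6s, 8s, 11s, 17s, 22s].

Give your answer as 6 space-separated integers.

Answer: 1 1 1 1 4 2

Derivation:
Queue lengths at query times:
  query t=4s: backlog = 1
  query t=6s: backlog = 1
  query t=8s: backlog = 1
  query t=11s: backlog = 1
  query t=17s: backlog = 4
  query t=22s: backlog = 2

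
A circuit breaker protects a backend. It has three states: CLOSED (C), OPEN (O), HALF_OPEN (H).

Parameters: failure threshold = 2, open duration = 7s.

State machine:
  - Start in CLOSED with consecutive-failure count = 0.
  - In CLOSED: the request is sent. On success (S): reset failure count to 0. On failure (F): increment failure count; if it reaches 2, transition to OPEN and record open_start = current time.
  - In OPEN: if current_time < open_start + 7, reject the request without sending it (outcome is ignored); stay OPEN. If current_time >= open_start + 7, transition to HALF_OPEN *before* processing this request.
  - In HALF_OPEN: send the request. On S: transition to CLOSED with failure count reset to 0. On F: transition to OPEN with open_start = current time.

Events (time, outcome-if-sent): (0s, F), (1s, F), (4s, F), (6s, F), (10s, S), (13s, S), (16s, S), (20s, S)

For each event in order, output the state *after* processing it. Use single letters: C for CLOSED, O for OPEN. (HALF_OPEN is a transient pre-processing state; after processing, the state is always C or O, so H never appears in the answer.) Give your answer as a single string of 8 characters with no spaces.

Answer: COOOCCCC

Derivation:
State after each event:
  event#1 t=0s outcome=F: state=CLOSED
  event#2 t=1s outcome=F: state=OPEN
  event#3 t=4s outcome=F: state=OPEN
  event#4 t=6s outcome=F: state=OPEN
  event#5 t=10s outcome=S: state=CLOSED
  event#6 t=13s outcome=S: state=CLOSED
  event#7 t=16s outcome=S: state=CLOSED
  event#8 t=20s outcome=S: state=CLOSED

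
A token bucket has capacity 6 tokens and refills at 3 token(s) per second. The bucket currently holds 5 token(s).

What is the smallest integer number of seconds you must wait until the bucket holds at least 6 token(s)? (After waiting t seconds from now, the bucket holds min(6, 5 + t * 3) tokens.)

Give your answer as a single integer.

Answer: 1

Derivation:
Need 5 + t * 3 >= 6, so t >= 1/3.
Smallest integer t = ceil(1/3) = 1.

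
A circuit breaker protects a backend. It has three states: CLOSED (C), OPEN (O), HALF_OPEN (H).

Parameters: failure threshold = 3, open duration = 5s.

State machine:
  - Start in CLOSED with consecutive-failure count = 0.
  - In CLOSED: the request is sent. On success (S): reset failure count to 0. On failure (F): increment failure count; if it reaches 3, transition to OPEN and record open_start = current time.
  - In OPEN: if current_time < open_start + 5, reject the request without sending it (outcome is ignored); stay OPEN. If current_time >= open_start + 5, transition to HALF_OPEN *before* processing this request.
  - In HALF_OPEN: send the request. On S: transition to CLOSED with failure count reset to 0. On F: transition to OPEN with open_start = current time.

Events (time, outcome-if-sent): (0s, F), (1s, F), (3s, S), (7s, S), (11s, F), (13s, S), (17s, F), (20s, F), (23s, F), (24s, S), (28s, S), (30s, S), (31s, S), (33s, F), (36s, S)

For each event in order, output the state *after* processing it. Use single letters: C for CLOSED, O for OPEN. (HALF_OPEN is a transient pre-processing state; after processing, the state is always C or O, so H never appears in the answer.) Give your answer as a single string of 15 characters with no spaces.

Answer: CCCCCCCCOOCCCCC

Derivation:
State after each event:
  event#1 t=0s outcome=F: state=CLOSED
  event#2 t=1s outcome=F: state=CLOSED
  event#3 t=3s outcome=S: state=CLOSED
  event#4 t=7s outcome=S: state=CLOSED
  event#5 t=11s outcome=F: state=CLOSED
  event#6 t=13s outcome=S: state=CLOSED
  event#7 t=17s outcome=F: state=CLOSED
  event#8 t=20s outcome=F: state=CLOSED
  event#9 t=23s outcome=F: state=OPEN
  event#10 t=24s outcome=S: state=OPEN
  event#11 t=28s outcome=S: state=CLOSED
  event#12 t=30s outcome=S: state=CLOSED
  event#13 t=31s outcome=S: state=CLOSED
  event#14 t=33s outcome=F: state=CLOSED
  event#15 t=36s outcome=S: state=CLOSED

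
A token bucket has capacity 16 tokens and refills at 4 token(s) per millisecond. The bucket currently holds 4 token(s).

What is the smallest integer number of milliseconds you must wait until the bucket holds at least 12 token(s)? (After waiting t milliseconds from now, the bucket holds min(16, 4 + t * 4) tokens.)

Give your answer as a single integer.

Answer: 2

Derivation:
Need 4 + t * 4 >= 12, so t >= 8/4.
Smallest integer t = ceil(8/4) = 2.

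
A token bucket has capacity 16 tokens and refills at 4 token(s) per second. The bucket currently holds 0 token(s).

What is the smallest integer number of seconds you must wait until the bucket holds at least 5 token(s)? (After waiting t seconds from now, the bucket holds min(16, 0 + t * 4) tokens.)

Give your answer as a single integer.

Answer: 2

Derivation:
Need 0 + t * 4 >= 5, so t >= 5/4.
Smallest integer t = ceil(5/4) = 2.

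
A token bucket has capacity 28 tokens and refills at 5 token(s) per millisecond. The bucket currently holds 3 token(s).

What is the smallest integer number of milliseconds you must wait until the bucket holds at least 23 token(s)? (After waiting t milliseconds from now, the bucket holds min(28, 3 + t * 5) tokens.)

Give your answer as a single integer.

Answer: 4

Derivation:
Need 3 + t * 5 >= 23, so t >= 20/5.
Smallest integer t = ceil(20/5) = 4.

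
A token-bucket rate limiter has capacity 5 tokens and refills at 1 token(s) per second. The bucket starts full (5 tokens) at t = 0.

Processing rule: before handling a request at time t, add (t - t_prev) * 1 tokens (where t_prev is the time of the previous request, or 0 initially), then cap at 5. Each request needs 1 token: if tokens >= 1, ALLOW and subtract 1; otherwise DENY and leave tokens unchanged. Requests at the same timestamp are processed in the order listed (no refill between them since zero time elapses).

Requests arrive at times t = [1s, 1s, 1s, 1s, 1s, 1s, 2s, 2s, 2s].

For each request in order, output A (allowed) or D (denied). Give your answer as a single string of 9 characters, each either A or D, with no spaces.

Answer: AAAAADADD

Derivation:
Simulating step by step:
  req#1 t=1s: ALLOW
  req#2 t=1s: ALLOW
  req#3 t=1s: ALLOW
  req#4 t=1s: ALLOW
  req#5 t=1s: ALLOW
  req#6 t=1s: DENY
  req#7 t=2s: ALLOW
  req#8 t=2s: DENY
  req#9 t=2s: DENY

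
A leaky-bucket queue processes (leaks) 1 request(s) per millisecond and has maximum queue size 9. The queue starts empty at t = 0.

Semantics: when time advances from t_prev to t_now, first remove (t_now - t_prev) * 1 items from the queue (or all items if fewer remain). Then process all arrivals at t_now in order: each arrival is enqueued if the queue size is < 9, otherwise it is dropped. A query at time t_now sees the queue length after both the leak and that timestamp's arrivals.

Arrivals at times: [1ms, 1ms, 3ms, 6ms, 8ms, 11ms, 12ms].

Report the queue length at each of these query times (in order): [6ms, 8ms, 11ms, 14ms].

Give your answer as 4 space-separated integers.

Queue lengths at query times:
  query t=6ms: backlog = 1
  query t=8ms: backlog = 1
  query t=11ms: backlog = 1
  query t=14ms: backlog = 0

Answer: 1 1 1 0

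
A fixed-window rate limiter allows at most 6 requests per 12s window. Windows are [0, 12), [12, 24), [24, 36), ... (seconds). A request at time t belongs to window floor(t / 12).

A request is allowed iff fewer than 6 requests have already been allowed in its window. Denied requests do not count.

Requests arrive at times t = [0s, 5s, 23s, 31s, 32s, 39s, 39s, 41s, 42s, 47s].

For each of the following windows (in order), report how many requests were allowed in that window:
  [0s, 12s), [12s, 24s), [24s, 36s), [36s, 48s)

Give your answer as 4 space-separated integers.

Answer: 2 1 2 5

Derivation:
Processing requests:
  req#1 t=0s (window 0): ALLOW
  req#2 t=5s (window 0): ALLOW
  req#3 t=23s (window 1): ALLOW
  req#4 t=31s (window 2): ALLOW
  req#5 t=32s (window 2): ALLOW
  req#6 t=39s (window 3): ALLOW
  req#7 t=39s (window 3): ALLOW
  req#8 t=41s (window 3): ALLOW
  req#9 t=42s (window 3): ALLOW
  req#10 t=47s (window 3): ALLOW

Allowed counts by window: 2 1 2 5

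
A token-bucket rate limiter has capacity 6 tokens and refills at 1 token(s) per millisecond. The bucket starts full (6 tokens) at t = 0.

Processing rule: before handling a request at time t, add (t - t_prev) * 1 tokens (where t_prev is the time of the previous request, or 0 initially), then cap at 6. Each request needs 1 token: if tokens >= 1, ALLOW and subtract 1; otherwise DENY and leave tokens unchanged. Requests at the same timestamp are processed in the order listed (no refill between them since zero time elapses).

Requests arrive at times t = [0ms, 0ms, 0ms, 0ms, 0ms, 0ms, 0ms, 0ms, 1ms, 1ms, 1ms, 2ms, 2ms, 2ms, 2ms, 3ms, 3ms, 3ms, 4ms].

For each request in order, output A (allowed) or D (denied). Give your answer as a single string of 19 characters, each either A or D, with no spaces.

Simulating step by step:
  req#1 t=0ms: ALLOW
  req#2 t=0ms: ALLOW
  req#3 t=0ms: ALLOW
  req#4 t=0ms: ALLOW
  req#5 t=0ms: ALLOW
  req#6 t=0ms: ALLOW
  req#7 t=0ms: DENY
  req#8 t=0ms: DENY
  req#9 t=1ms: ALLOW
  req#10 t=1ms: DENY
  req#11 t=1ms: DENY
  req#12 t=2ms: ALLOW
  req#13 t=2ms: DENY
  req#14 t=2ms: DENY
  req#15 t=2ms: DENY
  req#16 t=3ms: ALLOW
  req#17 t=3ms: DENY
  req#18 t=3ms: DENY
  req#19 t=4ms: ALLOW

Answer: AAAAAADDADDADDDADDA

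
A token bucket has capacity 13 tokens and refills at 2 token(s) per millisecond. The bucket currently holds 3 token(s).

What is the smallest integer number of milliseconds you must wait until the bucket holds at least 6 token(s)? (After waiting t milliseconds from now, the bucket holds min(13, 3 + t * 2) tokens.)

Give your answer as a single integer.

Need 3 + t * 2 >= 6, so t >= 3/2.
Smallest integer t = ceil(3/2) = 2.

Answer: 2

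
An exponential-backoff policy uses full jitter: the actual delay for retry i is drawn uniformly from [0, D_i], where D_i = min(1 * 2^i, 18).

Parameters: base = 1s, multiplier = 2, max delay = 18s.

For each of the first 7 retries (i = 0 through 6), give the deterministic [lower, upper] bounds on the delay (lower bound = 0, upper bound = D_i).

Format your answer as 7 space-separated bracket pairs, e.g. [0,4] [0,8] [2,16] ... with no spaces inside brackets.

Answer: [0,1] [0,2] [0,4] [0,8] [0,16] [0,18] [0,18]

Derivation:
Computing bounds per retry:
  i=0: D_i=min(1*2^0,18)=1, bounds=[0,1]
  i=1: D_i=min(1*2^1,18)=2, bounds=[0,2]
  i=2: D_i=min(1*2^2,18)=4, bounds=[0,4]
  i=3: D_i=min(1*2^3,18)=8, bounds=[0,8]
  i=4: D_i=min(1*2^4,18)=16, bounds=[0,16]
  i=5: D_i=min(1*2^5,18)=18, bounds=[0,18]
  i=6: D_i=min(1*2^6,18)=18, bounds=[0,18]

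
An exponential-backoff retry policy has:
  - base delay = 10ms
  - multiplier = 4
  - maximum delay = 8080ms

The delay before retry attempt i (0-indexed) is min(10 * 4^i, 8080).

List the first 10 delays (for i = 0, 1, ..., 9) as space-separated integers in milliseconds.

Answer: 10 40 160 640 2560 8080 8080 8080 8080 8080

Derivation:
Computing each delay:
  i=0: min(10*4^0, 8080) = 10
  i=1: min(10*4^1, 8080) = 40
  i=2: min(10*4^2, 8080) = 160
  i=3: min(10*4^3, 8080) = 640
  i=4: min(10*4^4, 8080) = 2560
  i=5: min(10*4^5, 8080) = 8080
  i=6: min(10*4^6, 8080) = 8080
  i=7: min(10*4^7, 8080) = 8080
  i=8: min(10*4^8, 8080) = 8080
  i=9: min(10*4^9, 8080) = 8080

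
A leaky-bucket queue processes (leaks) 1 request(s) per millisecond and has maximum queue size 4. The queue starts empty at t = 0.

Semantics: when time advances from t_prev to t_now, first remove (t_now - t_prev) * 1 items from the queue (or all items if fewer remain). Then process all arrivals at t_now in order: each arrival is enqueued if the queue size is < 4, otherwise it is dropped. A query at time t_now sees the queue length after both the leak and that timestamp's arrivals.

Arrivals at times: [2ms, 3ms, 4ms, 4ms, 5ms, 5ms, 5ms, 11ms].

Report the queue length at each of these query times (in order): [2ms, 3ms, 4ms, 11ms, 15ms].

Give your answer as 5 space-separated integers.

Queue lengths at query times:
  query t=2ms: backlog = 1
  query t=3ms: backlog = 1
  query t=4ms: backlog = 2
  query t=11ms: backlog = 1
  query t=15ms: backlog = 0

Answer: 1 1 2 1 0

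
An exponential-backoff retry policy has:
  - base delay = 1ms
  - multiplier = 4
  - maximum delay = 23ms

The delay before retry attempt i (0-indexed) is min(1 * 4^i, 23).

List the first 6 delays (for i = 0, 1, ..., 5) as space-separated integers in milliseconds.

Computing each delay:
  i=0: min(1*4^0, 23) = 1
  i=1: min(1*4^1, 23) = 4
  i=2: min(1*4^2, 23) = 16
  i=3: min(1*4^3, 23) = 23
  i=4: min(1*4^4, 23) = 23
  i=5: min(1*4^5, 23) = 23

Answer: 1 4 16 23 23 23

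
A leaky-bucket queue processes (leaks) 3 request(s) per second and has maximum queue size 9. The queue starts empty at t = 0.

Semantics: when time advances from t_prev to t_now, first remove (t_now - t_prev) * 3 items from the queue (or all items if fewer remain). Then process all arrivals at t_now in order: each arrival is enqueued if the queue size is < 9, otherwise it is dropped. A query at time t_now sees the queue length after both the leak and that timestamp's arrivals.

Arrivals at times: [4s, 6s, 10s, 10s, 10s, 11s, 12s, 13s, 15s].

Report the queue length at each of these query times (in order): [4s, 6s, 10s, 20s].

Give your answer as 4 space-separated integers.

Answer: 1 1 3 0

Derivation:
Queue lengths at query times:
  query t=4s: backlog = 1
  query t=6s: backlog = 1
  query t=10s: backlog = 3
  query t=20s: backlog = 0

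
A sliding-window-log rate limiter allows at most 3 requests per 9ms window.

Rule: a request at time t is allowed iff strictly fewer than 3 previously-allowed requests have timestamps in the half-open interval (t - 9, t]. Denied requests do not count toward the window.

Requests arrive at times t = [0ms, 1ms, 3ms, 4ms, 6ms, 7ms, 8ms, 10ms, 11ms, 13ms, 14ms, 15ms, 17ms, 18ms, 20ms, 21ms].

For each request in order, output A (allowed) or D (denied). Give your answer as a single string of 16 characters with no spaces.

Answer: AAADDDDAAADDDDAA

Derivation:
Tracking allowed requests in the window:
  req#1 t=0ms: ALLOW
  req#2 t=1ms: ALLOW
  req#3 t=3ms: ALLOW
  req#4 t=4ms: DENY
  req#5 t=6ms: DENY
  req#6 t=7ms: DENY
  req#7 t=8ms: DENY
  req#8 t=10ms: ALLOW
  req#9 t=11ms: ALLOW
  req#10 t=13ms: ALLOW
  req#11 t=14ms: DENY
  req#12 t=15ms: DENY
  req#13 t=17ms: DENY
  req#14 t=18ms: DENY
  req#15 t=20ms: ALLOW
  req#16 t=21ms: ALLOW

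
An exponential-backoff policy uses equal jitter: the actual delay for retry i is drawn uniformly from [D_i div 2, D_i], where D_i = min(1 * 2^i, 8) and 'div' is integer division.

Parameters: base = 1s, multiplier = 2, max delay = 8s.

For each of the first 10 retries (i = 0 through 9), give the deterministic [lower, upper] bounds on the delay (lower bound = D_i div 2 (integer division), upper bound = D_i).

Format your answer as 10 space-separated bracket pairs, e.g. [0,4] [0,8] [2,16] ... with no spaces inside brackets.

Answer: [0,1] [1,2] [2,4] [4,8] [4,8] [4,8] [4,8] [4,8] [4,8] [4,8]

Derivation:
Computing bounds per retry:
  i=0: D_i=min(1*2^0,8)=1, bounds=[0,1]
  i=1: D_i=min(1*2^1,8)=2, bounds=[1,2]
  i=2: D_i=min(1*2^2,8)=4, bounds=[2,4]
  i=3: D_i=min(1*2^3,8)=8, bounds=[4,8]
  i=4: D_i=min(1*2^4,8)=8, bounds=[4,8]
  i=5: D_i=min(1*2^5,8)=8, bounds=[4,8]
  i=6: D_i=min(1*2^6,8)=8, bounds=[4,8]
  i=7: D_i=min(1*2^7,8)=8, bounds=[4,8]
  i=8: D_i=min(1*2^8,8)=8, bounds=[4,8]
  i=9: D_i=min(1*2^9,8)=8, bounds=[4,8]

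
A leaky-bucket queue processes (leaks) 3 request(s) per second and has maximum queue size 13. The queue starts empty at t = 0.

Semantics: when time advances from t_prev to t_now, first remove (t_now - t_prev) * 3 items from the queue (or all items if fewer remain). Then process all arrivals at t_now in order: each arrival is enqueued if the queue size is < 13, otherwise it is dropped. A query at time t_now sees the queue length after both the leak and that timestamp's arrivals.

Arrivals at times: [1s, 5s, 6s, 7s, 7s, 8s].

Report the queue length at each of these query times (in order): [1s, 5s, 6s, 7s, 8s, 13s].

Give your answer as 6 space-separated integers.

Queue lengths at query times:
  query t=1s: backlog = 1
  query t=5s: backlog = 1
  query t=6s: backlog = 1
  query t=7s: backlog = 2
  query t=8s: backlog = 1
  query t=13s: backlog = 0

Answer: 1 1 1 2 1 0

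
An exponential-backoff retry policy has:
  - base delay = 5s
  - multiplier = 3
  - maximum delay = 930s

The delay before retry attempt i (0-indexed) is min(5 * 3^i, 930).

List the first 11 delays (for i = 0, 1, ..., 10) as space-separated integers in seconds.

Computing each delay:
  i=0: min(5*3^0, 930) = 5
  i=1: min(5*3^1, 930) = 15
  i=2: min(5*3^2, 930) = 45
  i=3: min(5*3^3, 930) = 135
  i=4: min(5*3^4, 930) = 405
  i=5: min(5*3^5, 930) = 930
  i=6: min(5*3^6, 930) = 930
  i=7: min(5*3^7, 930) = 930
  i=8: min(5*3^8, 930) = 930
  i=9: min(5*3^9, 930) = 930
  i=10: min(5*3^10, 930) = 930

Answer: 5 15 45 135 405 930 930 930 930 930 930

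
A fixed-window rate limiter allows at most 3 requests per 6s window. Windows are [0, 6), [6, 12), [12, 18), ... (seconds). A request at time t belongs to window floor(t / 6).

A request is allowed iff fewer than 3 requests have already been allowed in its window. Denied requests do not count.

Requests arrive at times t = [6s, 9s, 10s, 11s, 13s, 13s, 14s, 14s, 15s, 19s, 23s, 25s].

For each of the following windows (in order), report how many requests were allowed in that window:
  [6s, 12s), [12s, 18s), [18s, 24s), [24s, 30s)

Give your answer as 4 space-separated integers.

Processing requests:
  req#1 t=6s (window 1): ALLOW
  req#2 t=9s (window 1): ALLOW
  req#3 t=10s (window 1): ALLOW
  req#4 t=11s (window 1): DENY
  req#5 t=13s (window 2): ALLOW
  req#6 t=13s (window 2): ALLOW
  req#7 t=14s (window 2): ALLOW
  req#8 t=14s (window 2): DENY
  req#9 t=15s (window 2): DENY
  req#10 t=19s (window 3): ALLOW
  req#11 t=23s (window 3): ALLOW
  req#12 t=25s (window 4): ALLOW

Allowed counts by window: 3 3 2 1

Answer: 3 3 2 1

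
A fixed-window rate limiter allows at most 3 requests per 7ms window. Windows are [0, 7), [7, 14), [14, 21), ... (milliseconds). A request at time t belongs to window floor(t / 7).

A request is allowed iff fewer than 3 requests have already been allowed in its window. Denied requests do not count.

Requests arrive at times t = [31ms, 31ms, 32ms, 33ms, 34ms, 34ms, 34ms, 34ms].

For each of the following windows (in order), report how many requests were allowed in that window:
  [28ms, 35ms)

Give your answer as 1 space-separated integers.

Processing requests:
  req#1 t=31ms (window 4): ALLOW
  req#2 t=31ms (window 4): ALLOW
  req#3 t=32ms (window 4): ALLOW
  req#4 t=33ms (window 4): DENY
  req#5 t=34ms (window 4): DENY
  req#6 t=34ms (window 4): DENY
  req#7 t=34ms (window 4): DENY
  req#8 t=34ms (window 4): DENY

Allowed counts by window: 3

Answer: 3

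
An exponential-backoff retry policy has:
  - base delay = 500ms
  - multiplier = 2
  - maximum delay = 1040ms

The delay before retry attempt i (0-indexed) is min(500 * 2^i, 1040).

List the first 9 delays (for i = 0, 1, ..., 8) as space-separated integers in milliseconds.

Answer: 500 1000 1040 1040 1040 1040 1040 1040 1040

Derivation:
Computing each delay:
  i=0: min(500*2^0, 1040) = 500
  i=1: min(500*2^1, 1040) = 1000
  i=2: min(500*2^2, 1040) = 1040
  i=3: min(500*2^3, 1040) = 1040
  i=4: min(500*2^4, 1040) = 1040
  i=5: min(500*2^5, 1040) = 1040
  i=6: min(500*2^6, 1040) = 1040
  i=7: min(500*2^7, 1040) = 1040
  i=8: min(500*2^8, 1040) = 1040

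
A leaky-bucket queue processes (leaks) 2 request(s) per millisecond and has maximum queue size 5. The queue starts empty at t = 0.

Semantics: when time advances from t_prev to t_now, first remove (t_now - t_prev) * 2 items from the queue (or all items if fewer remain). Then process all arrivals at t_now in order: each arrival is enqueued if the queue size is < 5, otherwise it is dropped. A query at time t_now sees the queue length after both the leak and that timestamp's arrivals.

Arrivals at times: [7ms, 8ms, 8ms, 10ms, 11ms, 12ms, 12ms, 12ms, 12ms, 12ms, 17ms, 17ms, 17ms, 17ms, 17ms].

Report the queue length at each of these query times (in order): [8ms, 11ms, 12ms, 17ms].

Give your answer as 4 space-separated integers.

Answer: 2 1 5 5

Derivation:
Queue lengths at query times:
  query t=8ms: backlog = 2
  query t=11ms: backlog = 1
  query t=12ms: backlog = 5
  query t=17ms: backlog = 5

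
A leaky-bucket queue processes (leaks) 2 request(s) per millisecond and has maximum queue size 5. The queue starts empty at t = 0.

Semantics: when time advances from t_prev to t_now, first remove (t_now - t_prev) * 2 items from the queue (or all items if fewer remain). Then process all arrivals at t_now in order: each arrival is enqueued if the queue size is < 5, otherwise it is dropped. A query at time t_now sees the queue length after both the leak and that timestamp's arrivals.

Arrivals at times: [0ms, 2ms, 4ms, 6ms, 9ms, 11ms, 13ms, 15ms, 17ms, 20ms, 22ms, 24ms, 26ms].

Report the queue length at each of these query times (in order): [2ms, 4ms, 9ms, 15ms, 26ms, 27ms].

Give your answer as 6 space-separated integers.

Answer: 1 1 1 1 1 0

Derivation:
Queue lengths at query times:
  query t=2ms: backlog = 1
  query t=4ms: backlog = 1
  query t=9ms: backlog = 1
  query t=15ms: backlog = 1
  query t=26ms: backlog = 1
  query t=27ms: backlog = 0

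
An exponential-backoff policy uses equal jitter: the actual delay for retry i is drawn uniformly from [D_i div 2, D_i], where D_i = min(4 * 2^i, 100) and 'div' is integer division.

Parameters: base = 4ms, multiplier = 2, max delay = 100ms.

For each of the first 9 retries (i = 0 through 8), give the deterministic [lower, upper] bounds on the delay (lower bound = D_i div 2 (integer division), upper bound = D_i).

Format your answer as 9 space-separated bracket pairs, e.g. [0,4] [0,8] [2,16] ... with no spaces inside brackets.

Answer: [2,4] [4,8] [8,16] [16,32] [32,64] [50,100] [50,100] [50,100] [50,100]

Derivation:
Computing bounds per retry:
  i=0: D_i=min(4*2^0,100)=4, bounds=[2,4]
  i=1: D_i=min(4*2^1,100)=8, bounds=[4,8]
  i=2: D_i=min(4*2^2,100)=16, bounds=[8,16]
  i=3: D_i=min(4*2^3,100)=32, bounds=[16,32]
  i=4: D_i=min(4*2^4,100)=64, bounds=[32,64]
  i=5: D_i=min(4*2^5,100)=100, bounds=[50,100]
  i=6: D_i=min(4*2^6,100)=100, bounds=[50,100]
  i=7: D_i=min(4*2^7,100)=100, bounds=[50,100]
  i=8: D_i=min(4*2^8,100)=100, bounds=[50,100]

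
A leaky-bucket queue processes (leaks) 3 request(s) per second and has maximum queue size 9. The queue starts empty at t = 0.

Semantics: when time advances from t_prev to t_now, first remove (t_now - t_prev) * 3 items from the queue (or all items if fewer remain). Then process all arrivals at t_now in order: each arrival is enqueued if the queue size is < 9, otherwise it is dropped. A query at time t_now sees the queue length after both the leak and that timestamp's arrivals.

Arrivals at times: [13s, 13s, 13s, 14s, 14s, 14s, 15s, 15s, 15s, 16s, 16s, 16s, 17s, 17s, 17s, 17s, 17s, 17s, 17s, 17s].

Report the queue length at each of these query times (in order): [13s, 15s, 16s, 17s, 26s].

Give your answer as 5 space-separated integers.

Queue lengths at query times:
  query t=13s: backlog = 3
  query t=15s: backlog = 3
  query t=16s: backlog = 3
  query t=17s: backlog = 8
  query t=26s: backlog = 0

Answer: 3 3 3 8 0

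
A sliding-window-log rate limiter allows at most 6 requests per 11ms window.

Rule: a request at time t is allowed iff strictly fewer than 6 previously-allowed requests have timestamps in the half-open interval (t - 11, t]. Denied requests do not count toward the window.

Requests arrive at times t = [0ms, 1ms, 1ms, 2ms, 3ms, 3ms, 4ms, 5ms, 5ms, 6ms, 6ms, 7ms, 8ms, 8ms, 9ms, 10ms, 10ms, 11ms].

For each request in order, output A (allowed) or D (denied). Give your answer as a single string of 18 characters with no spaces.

Answer: AAAAAADDDDDDDDDDDA

Derivation:
Tracking allowed requests in the window:
  req#1 t=0ms: ALLOW
  req#2 t=1ms: ALLOW
  req#3 t=1ms: ALLOW
  req#4 t=2ms: ALLOW
  req#5 t=3ms: ALLOW
  req#6 t=3ms: ALLOW
  req#7 t=4ms: DENY
  req#8 t=5ms: DENY
  req#9 t=5ms: DENY
  req#10 t=6ms: DENY
  req#11 t=6ms: DENY
  req#12 t=7ms: DENY
  req#13 t=8ms: DENY
  req#14 t=8ms: DENY
  req#15 t=9ms: DENY
  req#16 t=10ms: DENY
  req#17 t=10ms: DENY
  req#18 t=11ms: ALLOW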